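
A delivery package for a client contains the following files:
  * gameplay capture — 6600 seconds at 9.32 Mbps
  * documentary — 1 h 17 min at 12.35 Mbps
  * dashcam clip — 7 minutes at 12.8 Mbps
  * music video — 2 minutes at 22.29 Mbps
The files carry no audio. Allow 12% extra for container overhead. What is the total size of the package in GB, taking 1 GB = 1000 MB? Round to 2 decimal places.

17.73 GB

gameplay capture: 9.320 Mbps × 6600 s × 1.12 = 68893.4 Mb
documentary: 12.350 Mbps × 4620 s × 1.12 = 63903.8 Mb
dashcam clip: 12.800 Mbps × 420 s × 1.12 = 6021.1 Mb
music video: 22.290 Mbps × 120 s × 1.12 = 2995.8 Mb
Total: 141814.2 Mb = 17726.8 MB.
= 17.73 GB.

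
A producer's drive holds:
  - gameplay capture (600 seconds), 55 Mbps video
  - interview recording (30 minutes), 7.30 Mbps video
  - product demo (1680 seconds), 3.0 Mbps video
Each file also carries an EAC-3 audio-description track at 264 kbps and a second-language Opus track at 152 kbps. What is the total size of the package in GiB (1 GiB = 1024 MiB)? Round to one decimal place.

6.2 GiB

Audio total: 264 + 152 = 416 kbps = 0.416 Mbps.
gameplay capture: 55.416 Mbps × 600 s = 33249.6 Mb
interview recording: 7.716 Mbps × 1800 s = 13888.8 Mb
product demo: 3.416 Mbps × 1680 s = 5738.9 Mb
Total: 52877.3 Mb = 6609.7 MB.
= 6.156 GiB.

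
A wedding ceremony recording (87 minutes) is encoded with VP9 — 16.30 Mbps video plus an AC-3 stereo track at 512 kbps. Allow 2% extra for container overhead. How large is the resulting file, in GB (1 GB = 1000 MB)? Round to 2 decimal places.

11.19 GB

87 min = 5220 s
Audio: 512 kbps = 0.512 Mbps.
Total bitrate: 16.30 + 0.512 = 16.812 Mbps.
Stream data: 16.812 Mbps × 5220 s = 87758.6 Mb.
With 2% container overhead: ×1.02.
89,514 Mb ÷ 8 = 11,189 MB → 11.19 GB.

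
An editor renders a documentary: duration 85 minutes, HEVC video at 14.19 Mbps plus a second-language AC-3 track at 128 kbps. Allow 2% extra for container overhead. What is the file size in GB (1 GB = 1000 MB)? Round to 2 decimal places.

85 min = 5100 s
Audio: 128 kbps = 0.128 Mbps.
Total bitrate: 14.19 + 0.128 = 14.318 Mbps.
Stream data: 14.318 Mbps × 5100 s = 73021.8 Mb.
With 2% container overhead: ×1.02.
74,482 Mb ÷ 8 = 9,310 MB → 9.310 GB.

9.31 GB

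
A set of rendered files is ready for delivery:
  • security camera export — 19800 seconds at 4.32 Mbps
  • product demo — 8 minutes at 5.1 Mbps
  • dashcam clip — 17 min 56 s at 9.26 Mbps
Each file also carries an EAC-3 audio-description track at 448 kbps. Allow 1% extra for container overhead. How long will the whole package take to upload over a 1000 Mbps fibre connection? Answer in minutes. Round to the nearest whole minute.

Audio: 448 kbps = 0.448 Mbps.
security camera export: 4.768 Mbps × 19800 s × 1.01 = 95350.5 Mb
product demo: 5.548 Mbps × 480 s × 1.01 = 2689.7 Mb
dashcam clip: 9.708 Mbps × 1076 s × 1.01 = 10550.3 Mb
Total: 108590.4 Mb = 13573.8 MB.
At 1000 Mbps: 108590.4 / 1000 = 109 s ≈ 1.81 minutes.

2 minutes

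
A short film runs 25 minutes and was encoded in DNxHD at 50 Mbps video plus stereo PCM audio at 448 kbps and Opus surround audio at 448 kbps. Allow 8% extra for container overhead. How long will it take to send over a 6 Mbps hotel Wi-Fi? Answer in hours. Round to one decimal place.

25 min = 1500 s
Audio total: 448 + 448 = 896 kbps = 0.896 Mbps.
Total bitrate: 50.896 Mbps.
File: 50.896 Mbps × 1500 s = 76344.0 Mb.
With 8% container overhead: ×1.08. → 82451.5 Mb.
At 6 Mbps: 82451.5 / 6 = 13741.9 s ≈ 3.82 hours.

3.8 hours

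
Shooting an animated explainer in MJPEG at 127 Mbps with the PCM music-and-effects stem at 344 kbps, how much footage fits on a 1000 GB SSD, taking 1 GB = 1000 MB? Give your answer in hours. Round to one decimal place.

Audio: 344 kbps = 0.344 Mbps.
Total bitrate: 127 + 0.344 = 127.344 Mbps.
Capacity: 1000 GB = 8,000,000 Mb.
Recording time: 8,000,000 / 127.344 = 62,822 s ≈ 17.5 hours.

17.5 hours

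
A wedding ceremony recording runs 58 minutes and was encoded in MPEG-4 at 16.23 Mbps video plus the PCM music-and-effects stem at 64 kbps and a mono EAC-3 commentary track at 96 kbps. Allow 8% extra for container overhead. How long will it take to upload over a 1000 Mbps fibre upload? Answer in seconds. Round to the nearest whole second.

58 min = 3480 s
Audio total: 64 + 96 = 160 kbps = 0.160 Mbps.
Total bitrate: 16.390 Mbps.
File: 16.390 Mbps × 3480 s = 57037.2 Mb.
With 8% container overhead: ×1.08. → 61600.2 Mb.
At 1000 Mbps: 61600.2 / 1000 = 61.6 s ≈ 61.6 seconds.

62 seconds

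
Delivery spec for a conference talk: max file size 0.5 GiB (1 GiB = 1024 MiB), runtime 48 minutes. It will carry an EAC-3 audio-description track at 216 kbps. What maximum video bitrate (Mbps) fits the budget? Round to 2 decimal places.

Budget: 0.5 GiB = 4295.0 Mb.
48 min = 2880 s
Total bitrate budget: 4295.0 Mb / 2880 s = 1.491 Mbps.
Audio: 216 kbps = 0.216 Mbps.
Video: 1.491 − 0.216 = 1.275 Mbps.

1.28 Mbps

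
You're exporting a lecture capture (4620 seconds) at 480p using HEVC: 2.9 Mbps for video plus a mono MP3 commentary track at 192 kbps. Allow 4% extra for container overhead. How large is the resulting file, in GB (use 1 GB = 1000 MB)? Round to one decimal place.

Audio: 192 kbps = 0.192 Mbps.
Total bitrate: 2.9 + 0.192 = 3.092 Mbps.
Stream data: 3.092 Mbps × 4620 s = 14285.0 Mb.
With 4% container overhead: ×1.04.
14,856 Mb ÷ 8 = 1,857 MB → 1.857 GB.

1.9 GB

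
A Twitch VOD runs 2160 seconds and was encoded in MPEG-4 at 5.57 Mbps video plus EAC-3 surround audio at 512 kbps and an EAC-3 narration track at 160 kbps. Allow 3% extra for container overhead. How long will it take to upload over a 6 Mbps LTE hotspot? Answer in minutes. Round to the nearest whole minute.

Audio total: 512 + 160 = 672 kbps = 0.672 Mbps.
Total bitrate: 6.242 Mbps.
File: 6.242 Mbps × 2160 s = 13482.7 Mb.
With 3% container overhead: ×1.03. → 13887.2 Mb.
At 6 Mbps: 13887.2 / 6 = 2314.5 s ≈ 38.6 minutes.

39 minutes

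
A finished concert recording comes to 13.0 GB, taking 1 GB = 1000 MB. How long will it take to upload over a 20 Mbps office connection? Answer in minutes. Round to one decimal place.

86.7 minutes

File: 13.0 GB = 104000.0 Mb.
At 20 Mbps: 104000.0 / 20 = 5200.0 s ≈ 86.7 minutes.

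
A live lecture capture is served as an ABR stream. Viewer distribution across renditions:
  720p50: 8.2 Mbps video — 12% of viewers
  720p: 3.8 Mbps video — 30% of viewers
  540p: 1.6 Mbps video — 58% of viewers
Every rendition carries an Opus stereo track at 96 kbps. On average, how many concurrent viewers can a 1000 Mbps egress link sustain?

317

Audio: 96 kbps = 0.096 Mbps.
Average per-viewer bitrate: 0.12×8.296 + 0.30×3.896 + 0.58×1.696 = 3.148 Mbps.
1000 Mbps = 1,000 Mbps; 1,000 / 3.148 = 317.66 → 317.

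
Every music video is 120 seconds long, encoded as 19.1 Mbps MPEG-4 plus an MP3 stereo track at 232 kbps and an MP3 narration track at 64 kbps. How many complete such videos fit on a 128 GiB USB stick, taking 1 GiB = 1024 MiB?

Audio total: 232 + 64 = 296 kbps = 0.296 Mbps.
Total bitrate: 19.396 Mbps.
Per item: 19.396 Mbps × 120 s = 2,328 Mb = 290.9 MB.
Capacity: 128 GiB = 1,099,512 Mb; 472.40 items → 472 complete.

472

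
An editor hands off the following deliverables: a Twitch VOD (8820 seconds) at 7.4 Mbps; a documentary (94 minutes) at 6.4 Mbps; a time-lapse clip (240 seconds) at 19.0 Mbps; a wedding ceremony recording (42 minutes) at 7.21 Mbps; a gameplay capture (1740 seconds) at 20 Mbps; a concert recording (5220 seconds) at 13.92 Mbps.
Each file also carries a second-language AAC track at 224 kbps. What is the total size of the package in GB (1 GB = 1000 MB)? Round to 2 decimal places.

29.62 GB

Audio: 224 kbps = 0.224 Mbps.
Twitch VOD: 7.624 Mbps × 8820 s = 67243.7 Mb
documentary: 6.624 Mbps × 5640 s = 37359.4 Mb
time-lapse clip: 19.224 Mbps × 240 s = 4613.8 Mb
wedding ceremony recording: 7.434 Mbps × 2520 s = 18733.7 Mb
gameplay capture: 20.224 Mbps × 1740 s = 35189.8 Mb
concert recording: 14.144 Mbps × 5220 s = 73831.7 Mb
Total: 236971.9 Mb = 29621.5 MB.
= 29.62 GB.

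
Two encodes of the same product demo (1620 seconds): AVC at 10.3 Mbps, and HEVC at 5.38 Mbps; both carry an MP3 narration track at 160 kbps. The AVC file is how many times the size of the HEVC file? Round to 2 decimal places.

Audio: 160 kbps = 0.160 Mbps.
AVC: 10.460 Mbps × 1620 s = 16945.2 Mb = 2.118 GB.
HEVC: 5.540 Mbps × 1620 s = 8974.8 Mb = 1.122 GB.
Ratio: 2.118 / 1.122 = 1.888.

1.89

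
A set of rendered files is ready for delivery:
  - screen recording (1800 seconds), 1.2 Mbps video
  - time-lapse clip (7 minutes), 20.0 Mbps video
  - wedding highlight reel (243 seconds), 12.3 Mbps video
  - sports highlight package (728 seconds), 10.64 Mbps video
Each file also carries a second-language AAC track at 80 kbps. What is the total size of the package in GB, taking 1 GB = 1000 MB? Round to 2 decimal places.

Audio: 80 kbps = 0.080 Mbps.
screen recording: 1.280 Mbps × 1800 s = 2304.0 Mb
time-lapse clip: 20.080 Mbps × 420 s = 8433.6 Mb
wedding highlight reel: 12.380 Mbps × 243 s = 3008.3 Mb
sports highlight package: 10.720 Mbps × 728 s = 7804.2 Mb
Total: 21550.1 Mb = 2693.8 MB.
= 2.694 GB.

2.69 GB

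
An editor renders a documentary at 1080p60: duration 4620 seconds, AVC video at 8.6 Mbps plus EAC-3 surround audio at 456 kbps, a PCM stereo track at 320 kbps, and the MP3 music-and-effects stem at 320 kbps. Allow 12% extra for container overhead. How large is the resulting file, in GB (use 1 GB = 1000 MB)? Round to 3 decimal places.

Audio total: 456 + 320 + 320 = 1096 kbps = 1.096 Mbps.
Total bitrate: 8.6 + 1.096 = 9.696 Mbps.
Stream data: 9.696 Mbps × 4620 s = 44795.5 Mb.
With 12% container overhead: ×1.12.
50,171 Mb ÷ 8 = 6,271 MB → 6.271 GB.

6.271 GB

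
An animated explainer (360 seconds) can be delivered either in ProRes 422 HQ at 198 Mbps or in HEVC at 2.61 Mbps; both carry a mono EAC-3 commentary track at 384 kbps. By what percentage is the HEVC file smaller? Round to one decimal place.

98.5%

Audio: 384 kbps = 0.384 Mbps.
ProRes 422 HQ: 198.384 Mbps × 360 s = 71418.2 Mb = 8.927 GB.
HEVC: 2.994 Mbps × 360 s = 1077.8 Mb = 0.135 GB.
Reduction: (1 − 0.135/8.927) × 100 = 98.49%.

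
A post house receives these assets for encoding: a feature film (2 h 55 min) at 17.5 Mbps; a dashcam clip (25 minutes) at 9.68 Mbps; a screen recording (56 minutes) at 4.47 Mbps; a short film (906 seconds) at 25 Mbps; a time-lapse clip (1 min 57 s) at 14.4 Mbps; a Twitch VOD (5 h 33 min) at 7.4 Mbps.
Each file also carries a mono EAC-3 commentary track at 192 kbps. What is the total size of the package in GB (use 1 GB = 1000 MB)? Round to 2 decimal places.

Audio: 192 kbps = 0.192 Mbps.
feature film: 17.692 Mbps × 10500 s = 185766.0 Mb
dashcam clip: 9.872 Mbps × 1500 s = 14808.0 Mb
screen recording: 4.662 Mbps × 3360 s = 15664.3 Mb
short film: 25.192 Mbps × 906 s = 22824.0 Mb
time-lapse clip: 14.592 Mbps × 117 s = 1707.3 Mb
Twitch VOD: 7.592 Mbps × 19980 s = 151688.2 Mb
Total: 392457.7 Mb = 49057.2 MB.
= 49.06 GB.

49.06 GB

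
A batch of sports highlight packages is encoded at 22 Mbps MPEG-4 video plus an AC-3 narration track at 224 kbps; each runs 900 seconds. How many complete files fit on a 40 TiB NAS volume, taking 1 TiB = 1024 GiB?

17590

Audio: 224 kbps = 0.224 Mbps.
Total bitrate: 22.224 Mbps.
Per item: 22.224 Mbps × 900 s = 20,002 Mb = 2,500 MB.
Capacity: 40 TiB = 351,843,721 Mb; 17590.78 items → 17590 complete.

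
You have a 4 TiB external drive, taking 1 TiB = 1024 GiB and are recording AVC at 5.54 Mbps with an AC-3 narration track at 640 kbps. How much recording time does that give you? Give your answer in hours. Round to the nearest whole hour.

Audio: 640 kbps = 0.640 Mbps.
Total bitrate: 5.54 + 0.640 = 6.180 Mbps.
Capacity: 4 TiB = 35,184,372 Mb.
Recording time: 35,184,372 / 6.180 = 5,693,264 s ≈ 1,581 hours.

1581 hours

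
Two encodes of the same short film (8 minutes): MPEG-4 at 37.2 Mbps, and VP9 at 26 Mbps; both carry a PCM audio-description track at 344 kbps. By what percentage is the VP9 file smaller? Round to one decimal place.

8 min = 480 s
Audio: 344 kbps = 0.344 Mbps.
MPEG-4: 37.544 Mbps × 480 s = 18021.1 Mb = 2.253 GB.
VP9: 26.344 Mbps × 480 s = 12645.1 Mb = 1.581 GB.
Reduction: (1 − 1.581/2.253) × 100 = 29.83%.

29.8%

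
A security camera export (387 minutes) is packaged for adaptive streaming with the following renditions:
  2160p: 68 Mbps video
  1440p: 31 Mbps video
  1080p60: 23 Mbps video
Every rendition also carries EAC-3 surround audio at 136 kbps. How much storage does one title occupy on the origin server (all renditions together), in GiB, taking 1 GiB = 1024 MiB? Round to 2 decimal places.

387 min = 23220 s
Audio: 136 kbps = 0.136 Mbps.
Sum of rendition bitrates: (68+0.136) + (31+0.136) + (23+0.136) = 122.408 Mbps.
× 23220 s = 2,842,314 Mb = 355,289 MB = 330.9 GiB.

330.89 GiB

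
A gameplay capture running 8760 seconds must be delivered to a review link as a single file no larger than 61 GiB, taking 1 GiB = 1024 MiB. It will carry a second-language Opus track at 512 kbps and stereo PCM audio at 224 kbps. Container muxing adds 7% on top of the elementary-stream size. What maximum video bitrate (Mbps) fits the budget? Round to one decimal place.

55.2 Mbps

Budget: 61 GiB = 523986.0 Mb.
Stream payload after overhead: 523986.0 / 1.07 = 489706.6 Mb.
Total bitrate budget: 489706.6 Mb / 8760 s = 55.903 Mbps.
Audio total: 512 + 224 = 736 kbps = 0.736 Mbps.
Video: 55.903 − 0.736 = 55.167 Mbps.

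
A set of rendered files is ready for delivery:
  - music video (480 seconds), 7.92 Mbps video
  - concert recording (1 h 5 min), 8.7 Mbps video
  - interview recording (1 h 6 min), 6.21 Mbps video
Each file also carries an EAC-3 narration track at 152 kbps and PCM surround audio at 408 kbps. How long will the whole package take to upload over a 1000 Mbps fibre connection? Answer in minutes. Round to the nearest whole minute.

1 minutes

Audio total: 152 + 408 = 560 kbps = 0.560 Mbps.
music video: 8.480 Mbps × 480 s = 4070.4 Mb
concert recording: 9.260 Mbps × 3900 s = 36114.0 Mb
interview recording: 6.770 Mbps × 3960 s = 26809.2 Mb
Total: 66993.6 Mb = 8374.2 MB.
At 1000 Mbps: 66993.6 / 1000 = 67 s ≈ 1.12 minutes.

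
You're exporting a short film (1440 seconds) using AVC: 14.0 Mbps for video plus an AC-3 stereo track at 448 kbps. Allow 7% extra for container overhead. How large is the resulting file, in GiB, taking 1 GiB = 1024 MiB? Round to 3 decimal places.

2.592 GiB

Audio: 448 kbps = 0.448 Mbps.
Total bitrate: 14.0 + 0.448 = 14.448 Mbps.
Stream data: 14.448 Mbps × 1440 s = 20805.1 Mb.
With 7% container overhead: ×1.07.
22,261 Mb = 2,782,684,800 bytes ÷ 1,073,741,824 = 2.592 GiB.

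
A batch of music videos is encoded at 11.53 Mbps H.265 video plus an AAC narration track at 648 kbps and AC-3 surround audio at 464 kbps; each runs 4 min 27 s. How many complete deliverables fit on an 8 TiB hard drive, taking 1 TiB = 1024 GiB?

4 min 27 s = 267 s
Audio total: 648 + 464 = 1112 kbps = 1.112 Mbps.
Total bitrate: 12.642 Mbps.
Per item: 12.642 Mbps × 267 s = 3,375 Mb = 421.9 MB.
Capacity: 8 TiB = 70,368,744 Mb; 20847.44 items → 20847 complete.

20847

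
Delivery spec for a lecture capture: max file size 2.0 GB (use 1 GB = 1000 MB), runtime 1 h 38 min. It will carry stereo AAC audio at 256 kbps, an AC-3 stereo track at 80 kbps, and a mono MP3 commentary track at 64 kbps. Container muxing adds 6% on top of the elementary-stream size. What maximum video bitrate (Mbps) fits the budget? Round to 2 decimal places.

2.17 Mbps

Budget: 2.0 GB = 16000.0 Mb.
Stream payload after overhead: 16000.0 / 1.06 = 15094.3 Mb.
1 h 38 min = 98 min = 5880 s
Total bitrate budget: 15094.3 Mb / 5880 s = 2.567 Mbps.
Audio total: 256 + 80 + 64 = 400 kbps = 0.400 Mbps.
Video: 2.567 − 0.400 = 2.167 Mbps.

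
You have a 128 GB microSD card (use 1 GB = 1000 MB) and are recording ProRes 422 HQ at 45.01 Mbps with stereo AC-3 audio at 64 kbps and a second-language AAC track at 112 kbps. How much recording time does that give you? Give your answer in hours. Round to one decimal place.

6.3 hours

Audio total: 64 + 112 = 176 kbps = 0.176 Mbps.
Total bitrate: 45.01 + 0.176 = 45.186 Mbps.
Capacity: 128 GB = 1,024,000 Mb.
Recording time: 1,024,000 / 45.186 = 22,662 s ≈ 6.29 hours.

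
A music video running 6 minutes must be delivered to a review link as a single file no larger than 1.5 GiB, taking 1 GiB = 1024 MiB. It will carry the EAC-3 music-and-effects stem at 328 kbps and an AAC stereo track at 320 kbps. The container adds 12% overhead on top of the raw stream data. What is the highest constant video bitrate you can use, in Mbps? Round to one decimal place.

Budget: 1.5 GiB = 12884.9 Mb.
Stream payload after overhead: 12884.9 / 1.12 = 11504.4 Mb.
6 min = 360 s
Total bitrate budget: 11504.4 Mb / 360 s = 31.957 Mbps.
Audio total: 328 + 320 = 648 kbps = 0.648 Mbps.
Video: 31.957 − 0.648 = 31.309 Mbps.

31.3 Mbps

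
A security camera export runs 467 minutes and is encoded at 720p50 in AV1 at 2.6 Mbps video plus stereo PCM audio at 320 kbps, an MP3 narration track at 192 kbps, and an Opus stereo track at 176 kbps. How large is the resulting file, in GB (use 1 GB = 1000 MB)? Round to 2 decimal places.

11.52 GB

467 min = 28020 s
Audio total: 320 + 192 + 176 = 688 kbps = 0.688 Mbps.
Total bitrate: 2.6 + 0.688 = 3.288 Mbps.
Stream data: 3.288 Mbps × 28020 s = 92129.8 Mb.
92,130 Mb ÷ 8 = 11,516 MB → 11.52 GB.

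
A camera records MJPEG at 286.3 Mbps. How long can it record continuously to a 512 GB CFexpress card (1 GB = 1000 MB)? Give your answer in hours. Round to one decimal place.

4.0 hours

Capacity: 512 GB = 4,096,000 Mb.
Recording time: 4,096,000 / 286.300 = 14,307 s ≈ 3.97 hours.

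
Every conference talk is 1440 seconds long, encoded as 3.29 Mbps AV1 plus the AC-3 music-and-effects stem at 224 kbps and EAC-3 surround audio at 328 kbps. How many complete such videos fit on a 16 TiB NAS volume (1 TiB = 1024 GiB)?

Audio total: 224 + 328 = 552 kbps = 0.552 Mbps.
Total bitrate: 3.842 Mbps.
Per item: 3.842 Mbps × 1440 s = 5,532 Mb = 691.6 MB.
Capacity: 16 TiB = 140,737,488 Mb; 25438.41 items → 25438 complete.

25438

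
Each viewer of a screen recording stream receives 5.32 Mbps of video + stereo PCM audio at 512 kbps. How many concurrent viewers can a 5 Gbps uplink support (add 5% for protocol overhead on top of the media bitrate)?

Audio: 512 kbps = 0.512 Mbps.
Per-viewer media rate: 5.832 Mbps.
On the wire with 5% overhead: 6.124 Mbps.
5 Gbps = 5,000 Mbps; 5,000 / 6.124 = 816.51 → 816 viewers.

816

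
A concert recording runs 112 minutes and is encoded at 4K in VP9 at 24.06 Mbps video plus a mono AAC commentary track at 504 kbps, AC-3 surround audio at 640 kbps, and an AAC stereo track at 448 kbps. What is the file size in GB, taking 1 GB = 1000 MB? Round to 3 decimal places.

112 min = 6720 s
Audio total: 504 + 640 + 448 = 1592 kbps = 1.592 Mbps.
Total bitrate: 24.06 + 1.592 = 25.652 Mbps.
Stream data: 25.652 Mbps × 6720 s = 172381.4 Mb.
172,381 Mb ÷ 8 = 21,548 MB → 21.55 GB.

21.548 GB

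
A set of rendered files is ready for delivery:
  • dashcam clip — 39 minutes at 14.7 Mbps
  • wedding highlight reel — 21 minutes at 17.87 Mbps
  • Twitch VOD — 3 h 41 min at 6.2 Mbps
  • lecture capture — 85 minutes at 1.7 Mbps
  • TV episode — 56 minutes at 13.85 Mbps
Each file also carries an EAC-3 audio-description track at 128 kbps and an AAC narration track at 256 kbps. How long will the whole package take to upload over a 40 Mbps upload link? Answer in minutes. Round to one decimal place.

85.0 minutes

Audio total: 128 + 256 = 384 kbps = 0.384 Mbps.
dashcam clip: 15.084 Mbps × 2340 s = 35296.6 Mb
wedding highlight reel: 18.254 Mbps × 1260 s = 23000.0 Mb
Twitch VOD: 6.584 Mbps × 13260 s = 87303.8 Mb
lecture capture: 2.084 Mbps × 5100 s = 10628.4 Mb
TV episode: 14.234 Mbps × 3360 s = 47826.2 Mb
Total: 204055.1 Mb = 25506.9 MB.
At 40 Mbps: 204055.1 / 40 = 5101 s ≈ 85 minutes.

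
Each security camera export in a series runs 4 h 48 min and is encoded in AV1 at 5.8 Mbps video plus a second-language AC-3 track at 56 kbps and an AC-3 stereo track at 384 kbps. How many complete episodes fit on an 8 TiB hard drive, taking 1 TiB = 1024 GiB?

652

4 h 48 min = 288 min = 17280 s
Audio total: 56 + 384 = 440 kbps = 0.440 Mbps.
Total bitrate: 6.240 Mbps.
Per item: 6.240 Mbps × 17280 s = 107,827 Mb = 13,478 MB.
Capacity: 8 TiB = 70,368,744 Mb; 652.61 items → 652 complete.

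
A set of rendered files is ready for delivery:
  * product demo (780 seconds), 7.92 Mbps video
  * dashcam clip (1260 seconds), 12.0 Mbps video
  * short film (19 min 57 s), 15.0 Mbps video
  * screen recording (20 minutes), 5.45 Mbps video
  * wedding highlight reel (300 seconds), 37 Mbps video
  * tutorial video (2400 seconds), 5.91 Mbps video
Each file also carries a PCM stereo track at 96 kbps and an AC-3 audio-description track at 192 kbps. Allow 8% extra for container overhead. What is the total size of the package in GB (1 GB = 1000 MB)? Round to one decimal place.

Audio total: 96 + 192 = 288 kbps = 0.288 Mbps.
product demo: 8.208 Mbps × 780 s × 1.08 = 6914.4 Mb
dashcam clip: 12.288 Mbps × 1260 s × 1.08 = 16721.5 Mb
short film: 15.288 Mbps × 1197 s × 1.08 = 19763.7 Mb
screen recording: 5.738 Mbps × 1200 s × 1.08 = 7436.4 Mb
wedding highlight reel: 37.288 Mbps × 300 s × 1.08 = 12081.3 Mb
tutorial video: 6.198 Mbps × 2400 s × 1.08 = 16065.2 Mb
Total: 78982.6 Mb = 9872.8 MB.
= 9.873 GB.

9.9 GB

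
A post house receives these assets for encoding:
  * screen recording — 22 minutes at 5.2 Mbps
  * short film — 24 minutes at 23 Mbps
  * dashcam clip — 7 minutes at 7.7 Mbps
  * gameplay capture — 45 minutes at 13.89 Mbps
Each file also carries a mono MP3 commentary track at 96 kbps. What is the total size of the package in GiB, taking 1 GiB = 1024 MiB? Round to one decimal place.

9.5 GiB

Audio: 96 kbps = 0.096 Mbps.
screen recording: 5.296 Mbps × 1320 s = 6990.7 Mb
short film: 23.096 Mbps × 1440 s = 33258.2 Mb
dashcam clip: 7.796 Mbps × 420 s = 3274.3 Mb
gameplay capture: 13.986 Mbps × 2700 s = 37762.2 Mb
Total: 81285.5 Mb = 10160.7 MB.
= 9.463 GiB.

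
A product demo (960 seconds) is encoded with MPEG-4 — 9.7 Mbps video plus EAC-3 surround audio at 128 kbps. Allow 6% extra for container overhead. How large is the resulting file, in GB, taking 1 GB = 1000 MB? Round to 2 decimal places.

Audio: 128 kbps = 0.128 Mbps.
Total bitrate: 9.7 + 0.128 = 9.828 Mbps.
Stream data: 9.828 Mbps × 960 s = 9434.9 Mb.
With 6% container overhead: ×1.06.
10,001 Mb ÷ 8 = 1,250 MB → 1.250 GB.

1.25 GB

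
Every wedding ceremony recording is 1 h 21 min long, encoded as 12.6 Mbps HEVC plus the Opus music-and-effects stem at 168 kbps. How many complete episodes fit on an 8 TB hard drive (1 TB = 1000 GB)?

1031

1 h 21 min = 81 min = 4860 s
Audio: 168 kbps = 0.168 Mbps.
Total bitrate: 12.768 Mbps.
Per item: 12.768 Mbps × 4860 s = 62,052 Mb = 7,757 MB.
Capacity: 8 TB = 64,000,000 Mb; 1031.39 items → 1031 complete.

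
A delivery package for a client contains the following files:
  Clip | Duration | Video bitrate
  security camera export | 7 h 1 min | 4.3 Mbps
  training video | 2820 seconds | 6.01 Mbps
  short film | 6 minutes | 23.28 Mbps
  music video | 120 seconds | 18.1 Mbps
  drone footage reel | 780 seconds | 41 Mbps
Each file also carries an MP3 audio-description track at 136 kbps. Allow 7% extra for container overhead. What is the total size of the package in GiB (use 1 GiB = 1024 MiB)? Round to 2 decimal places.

21.44 GiB

Audio: 136 kbps = 0.136 Mbps.
security camera export: 4.436 Mbps × 25260 s × 1.07 = 119897.1 Mb
training video: 6.146 Mbps × 2820 s × 1.07 = 18544.9 Mb
short film: 23.416 Mbps × 360 s × 1.07 = 9019.8 Mb
music video: 18.236 Mbps × 120 s × 1.07 = 2341.5 Mb
drone footage reel: 41.136 Mbps × 780 s × 1.07 = 34332.1 Mb
Total: 184135.5 Mb = 23016.9 MB.
= 21.44 GiB.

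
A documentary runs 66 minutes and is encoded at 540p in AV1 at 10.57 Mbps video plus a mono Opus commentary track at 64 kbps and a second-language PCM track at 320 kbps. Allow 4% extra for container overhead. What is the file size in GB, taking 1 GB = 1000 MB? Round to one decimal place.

5.6 GB

66 min = 3960 s
Audio total: 64 + 320 = 384 kbps = 0.384 Mbps.
Total bitrate: 10.57 + 0.384 = 10.954 Mbps.
Stream data: 10.954 Mbps × 3960 s = 43377.8 Mb.
With 4% container overhead: ×1.04.
45,113 Mb ÷ 8 = 5,639 MB → 5.639 GB.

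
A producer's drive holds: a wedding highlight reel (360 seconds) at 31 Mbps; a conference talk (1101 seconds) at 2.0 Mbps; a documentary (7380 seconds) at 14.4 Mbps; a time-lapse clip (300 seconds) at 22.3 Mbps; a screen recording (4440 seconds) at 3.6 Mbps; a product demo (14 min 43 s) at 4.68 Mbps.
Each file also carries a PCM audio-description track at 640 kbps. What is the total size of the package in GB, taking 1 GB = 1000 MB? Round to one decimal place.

19.5 GB

Audio: 640 kbps = 0.640 Mbps.
wedding highlight reel: 31.640 Mbps × 360 s = 11390.4 Mb
conference talk: 2.640 Mbps × 1101 s = 2906.6 Mb
documentary: 15.040 Mbps × 7380 s = 110995.2 Mb
time-lapse clip: 22.940 Mbps × 300 s = 6882.0 Mb
screen recording: 4.240 Mbps × 4440 s = 18825.6 Mb
product demo: 5.320 Mbps × 883 s = 4697.6 Mb
Total: 155697.4 Mb = 19462.2 MB.
= 19.46 GB.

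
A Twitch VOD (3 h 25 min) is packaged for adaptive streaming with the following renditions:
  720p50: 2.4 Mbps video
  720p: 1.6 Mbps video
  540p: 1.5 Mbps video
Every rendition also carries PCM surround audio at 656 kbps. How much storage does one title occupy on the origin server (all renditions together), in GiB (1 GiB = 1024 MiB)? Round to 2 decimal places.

10.69 GiB

3 h 25 min = 205 min = 12300 s
Audio: 656 kbps = 0.656 Mbps.
Sum of rendition bitrates: (2.4+0.656) + (1.6+0.656) + (1.5+0.656) = 7.468 Mbps.
× 12300 s = 91,856 Mb = 11,482 MB = 10.69 GiB.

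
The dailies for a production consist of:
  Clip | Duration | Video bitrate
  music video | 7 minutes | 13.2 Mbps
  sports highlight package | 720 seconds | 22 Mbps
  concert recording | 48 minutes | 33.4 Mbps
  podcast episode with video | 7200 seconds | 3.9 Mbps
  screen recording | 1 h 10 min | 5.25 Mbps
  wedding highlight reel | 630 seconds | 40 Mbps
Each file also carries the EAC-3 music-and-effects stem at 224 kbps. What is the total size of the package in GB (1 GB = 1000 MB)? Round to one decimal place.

Audio: 224 kbps = 0.224 Mbps.
music video: 13.424 Mbps × 420 s = 5638.1 Mb
sports highlight package: 22.224 Mbps × 720 s = 16001.3 Mb
concert recording: 33.624 Mbps × 2880 s = 96837.1 Mb
podcast episode with video: 4.124 Mbps × 7200 s = 29692.8 Mb
screen recording: 5.474 Mbps × 4200 s = 22990.8 Mb
wedding highlight reel: 40.224 Mbps × 630 s = 25341.1 Mb
Total: 196501.2 Mb = 24562.7 MB.
= 24.56 GB.

24.6 GB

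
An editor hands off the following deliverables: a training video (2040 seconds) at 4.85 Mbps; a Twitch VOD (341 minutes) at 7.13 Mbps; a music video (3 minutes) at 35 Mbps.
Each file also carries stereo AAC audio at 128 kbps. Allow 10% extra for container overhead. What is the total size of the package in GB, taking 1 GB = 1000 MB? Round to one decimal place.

Audio: 128 kbps = 0.128 Mbps.
training video: 4.978 Mbps × 2040 s × 1.10 = 11170.6 Mb
Twitch VOD: 7.258 Mbps × 20460 s × 1.10 = 163348.5 Mb
music video: 35.128 Mbps × 180 s × 1.10 = 6955.3 Mb
Total: 181474.5 Mb = 22684.3 MB.
= 22.68 GB.

22.7 GB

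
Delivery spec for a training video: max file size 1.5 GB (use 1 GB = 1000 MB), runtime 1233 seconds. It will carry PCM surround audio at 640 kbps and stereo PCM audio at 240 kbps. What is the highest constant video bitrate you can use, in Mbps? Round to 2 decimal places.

8.85 Mbps

Budget: 1.5 GB = 12000.0 Mb.
Total bitrate budget: 12000.0 Mb / 1233 s = 9.732 Mbps.
Audio total: 640 + 240 = 880 kbps = 0.880 Mbps.
Video: 9.732 − 0.880 = 8.852 Mbps.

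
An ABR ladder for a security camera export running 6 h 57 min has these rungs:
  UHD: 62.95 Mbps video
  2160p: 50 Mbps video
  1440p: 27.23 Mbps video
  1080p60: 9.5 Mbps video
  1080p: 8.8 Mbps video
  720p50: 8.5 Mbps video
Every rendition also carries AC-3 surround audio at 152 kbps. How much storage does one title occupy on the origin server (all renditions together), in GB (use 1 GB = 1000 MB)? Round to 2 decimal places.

6 h 57 min = 417 min = 25020 s
Audio: 152 kbps = 0.152 Mbps.
Sum of rendition bitrates: (62.95+0.152) + (50+0.152) + (27.23+0.152) + (9.5+0.152) + (8.8+0.152) + (8.5+0.152) = 167.892 Mbps.
× 25020 s = 4,200,658 Mb = 525,082 MB = 525.1 GB.

525.08 GB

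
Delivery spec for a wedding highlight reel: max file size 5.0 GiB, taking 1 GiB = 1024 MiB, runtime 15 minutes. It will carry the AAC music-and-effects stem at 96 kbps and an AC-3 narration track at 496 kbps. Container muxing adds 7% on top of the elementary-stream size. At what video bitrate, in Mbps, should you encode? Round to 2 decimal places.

44.01 Mbps

Budget: 5.0 GiB = 42949.7 Mb.
Stream payload after overhead: 42949.7 / 1.07 = 40139.9 Mb.
15 min = 900 s
Total bitrate budget: 40139.9 Mb / 900 s = 44.600 Mbps.
Audio total: 96 + 496 = 592 kbps = 0.592 Mbps.
Video: 44.600 − 0.592 = 44.008 Mbps.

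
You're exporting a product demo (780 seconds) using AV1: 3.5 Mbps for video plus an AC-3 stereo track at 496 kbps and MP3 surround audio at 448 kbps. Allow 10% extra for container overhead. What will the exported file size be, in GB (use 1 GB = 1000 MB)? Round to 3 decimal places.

0.477 GB

Audio total: 496 + 448 = 944 kbps = 0.944 Mbps.
Total bitrate: 3.5 + 0.944 = 4.444 Mbps.
Stream data: 4.444 Mbps × 780 s = 3466.3 Mb.
With 10% container overhead: ×1.10.
3,813 Mb ÷ 8 = 476.6 MB → 0.4766 GB.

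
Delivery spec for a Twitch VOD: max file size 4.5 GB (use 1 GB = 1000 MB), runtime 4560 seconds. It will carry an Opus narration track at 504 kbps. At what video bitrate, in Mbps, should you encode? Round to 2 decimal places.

7.39 Mbps

Budget: 4.5 GB = 36000.0 Mb.
Total bitrate budget: 36000.0 Mb / 4560 s = 7.895 Mbps.
Audio: 504 kbps = 0.504 Mbps.
Video: 7.895 − 0.504 = 7.391 Mbps.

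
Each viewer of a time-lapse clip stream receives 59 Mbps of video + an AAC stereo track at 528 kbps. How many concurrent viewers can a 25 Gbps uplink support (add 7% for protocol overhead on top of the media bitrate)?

Audio: 528 kbps = 0.528 Mbps.
Per-viewer media rate: 59.528 Mbps.
On the wire with 7% overhead: 63.695 Mbps.
25 Gbps = 25,000 Mbps; 25,000 / 63.695 = 392.50 → 392 viewers.

392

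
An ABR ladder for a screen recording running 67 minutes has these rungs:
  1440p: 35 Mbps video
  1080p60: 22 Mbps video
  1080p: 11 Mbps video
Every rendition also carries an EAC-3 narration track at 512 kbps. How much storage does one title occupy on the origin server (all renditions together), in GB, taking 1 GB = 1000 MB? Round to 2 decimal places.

67 min = 4020 s
Audio: 512 kbps = 0.512 Mbps.
Sum of rendition bitrates: (35+0.512) + (22+0.512) + (11+0.512) = 69.536 Mbps.
× 4020 s = 279,535 Mb = 34,942 MB = 34.94 GB.

34.94 GB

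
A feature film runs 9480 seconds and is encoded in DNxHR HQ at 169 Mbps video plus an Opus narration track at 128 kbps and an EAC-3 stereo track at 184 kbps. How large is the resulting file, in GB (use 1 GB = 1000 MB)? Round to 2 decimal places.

Audio total: 128 + 184 = 312 kbps = 0.312 Mbps.
Total bitrate: 169 + 0.312 = 169.312 Mbps.
Stream data: 169.312 Mbps × 9480 s = 1605077.8 Mb.
1,605,078 Mb ÷ 8 = 200,635 MB → 200.6 GB.

200.63 GB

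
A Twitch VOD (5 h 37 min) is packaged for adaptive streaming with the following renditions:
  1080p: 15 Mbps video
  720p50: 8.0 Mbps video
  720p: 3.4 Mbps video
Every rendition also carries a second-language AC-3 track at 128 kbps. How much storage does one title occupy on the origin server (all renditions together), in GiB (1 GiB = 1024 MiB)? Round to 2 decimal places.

63.05 GiB

5 h 37 min = 337 min = 20220 s
Audio: 128 kbps = 0.128 Mbps.
Sum of rendition bitrates: (15+0.128) + (8.0+0.128) + (3.4+0.128) = 26.784 Mbps.
× 20220 s = 541,572 Mb = 67,697 MB = 63.05 GiB.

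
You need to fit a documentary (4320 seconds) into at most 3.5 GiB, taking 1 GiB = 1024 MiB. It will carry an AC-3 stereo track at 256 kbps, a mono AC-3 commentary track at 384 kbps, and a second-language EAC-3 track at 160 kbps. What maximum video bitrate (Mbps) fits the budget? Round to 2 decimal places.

Budget: 3.5 GiB = 30064.8 Mb.
Total bitrate budget: 30064.8 Mb / 4320 s = 6.959 Mbps.
Audio total: 256 + 384 + 160 = 800 kbps = 0.800 Mbps.
Video: 6.959 − 0.800 = 6.159 Mbps.

6.16 Mbps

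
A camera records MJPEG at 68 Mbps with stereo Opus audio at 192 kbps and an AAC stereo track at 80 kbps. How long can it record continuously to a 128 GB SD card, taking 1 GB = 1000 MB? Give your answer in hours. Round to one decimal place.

Audio total: 192 + 80 = 272 kbps = 0.272 Mbps.
Total bitrate: 68 + 0.272 = 68.272 Mbps.
Capacity: 128 GB = 1,024,000 Mb.
Recording time: 1,024,000 / 68.272 = 14,999 s ≈ 4.17 hours.

4.2 hours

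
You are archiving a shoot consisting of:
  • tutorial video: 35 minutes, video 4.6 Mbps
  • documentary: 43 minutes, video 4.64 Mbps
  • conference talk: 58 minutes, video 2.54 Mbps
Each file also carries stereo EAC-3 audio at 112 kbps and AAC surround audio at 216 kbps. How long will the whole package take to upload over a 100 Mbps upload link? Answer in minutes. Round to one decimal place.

5.5 minutes

Audio total: 112 + 216 = 328 kbps = 0.328 Mbps.
tutorial video: 4.928 Mbps × 2100 s = 10348.8 Mb
documentary: 4.968 Mbps × 2580 s = 12817.4 Mb
conference talk: 2.868 Mbps × 3480 s = 9980.6 Mb
Total: 33146.9 Mb = 4143.4 MB.
At 100 Mbps: 33146.9 / 100 = 331 s ≈ 5.52 minutes.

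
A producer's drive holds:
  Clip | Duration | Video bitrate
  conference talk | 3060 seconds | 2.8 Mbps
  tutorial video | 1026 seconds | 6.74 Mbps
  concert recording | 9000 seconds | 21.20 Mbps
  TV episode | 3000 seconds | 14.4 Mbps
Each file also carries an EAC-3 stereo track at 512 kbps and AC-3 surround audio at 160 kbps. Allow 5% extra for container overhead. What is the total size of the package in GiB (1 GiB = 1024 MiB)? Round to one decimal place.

Audio total: 512 + 160 = 672 kbps = 0.672 Mbps.
conference talk: 3.472 Mbps × 3060 s × 1.05 = 11155.5 Mb
tutorial video: 7.412 Mbps × 1026 s × 1.05 = 7984.9 Mb
concert recording: 21.872 Mbps × 9000 s × 1.05 = 206690.4 Mb
TV episode: 15.072 Mbps × 3000 s × 1.05 = 47476.8 Mb
Total: 273307.7 Mb = 34163.5 MB.
= 31.82 GiB.

31.8 GiB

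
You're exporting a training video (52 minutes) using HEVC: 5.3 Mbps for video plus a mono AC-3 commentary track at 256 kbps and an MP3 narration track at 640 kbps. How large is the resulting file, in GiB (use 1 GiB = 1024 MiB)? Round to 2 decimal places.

2.25 GiB

52 min = 3120 s
Audio total: 256 + 640 = 896 kbps = 0.896 Mbps.
Total bitrate: 5.3 + 0.896 = 6.196 Mbps.
Stream data: 6.196 Mbps × 3120 s = 19331.5 Mb.
19,332 Mb = 2,416,440,000 bytes ÷ 1,073,741,824 = 2.250 GiB.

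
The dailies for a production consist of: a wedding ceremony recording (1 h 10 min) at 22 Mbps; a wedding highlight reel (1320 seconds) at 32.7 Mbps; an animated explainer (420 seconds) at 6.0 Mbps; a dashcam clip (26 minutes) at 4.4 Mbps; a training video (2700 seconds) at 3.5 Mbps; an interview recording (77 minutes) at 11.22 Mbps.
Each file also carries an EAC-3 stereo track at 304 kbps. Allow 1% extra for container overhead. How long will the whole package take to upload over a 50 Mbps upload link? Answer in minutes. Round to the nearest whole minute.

71 minutes

Audio: 304 kbps = 0.304 Mbps.
wedding ceremony recording: 22.304 Mbps × 4200 s × 1.01 = 94613.6 Mb
wedding highlight reel: 33.004 Mbps × 1320 s × 1.01 = 44000.9 Mb
animated explainer: 6.304 Mbps × 420 s × 1.01 = 2674.2 Mb
dashcam clip: 4.704 Mbps × 1560 s × 1.01 = 7411.6 Mb
training video: 3.804 Mbps × 2700 s × 1.01 = 10373.5 Mb
interview recording: 11.524 Mbps × 4620 s × 1.01 = 53773.3 Mb
Total: 212847.1 Mb = 26605.9 MB.
At 50 Mbps: 212847.1 / 50 = 4257 s ≈ 70.9 minutes.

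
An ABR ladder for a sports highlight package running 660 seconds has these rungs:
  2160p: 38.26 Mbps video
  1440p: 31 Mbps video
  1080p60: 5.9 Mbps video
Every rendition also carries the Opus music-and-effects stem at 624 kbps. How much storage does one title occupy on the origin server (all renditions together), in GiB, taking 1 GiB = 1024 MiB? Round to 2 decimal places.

Audio: 624 kbps = 0.624 Mbps.
Sum of rendition bitrates: (38.26+0.624) + (31+0.624) + (5.9+0.624) = 77.032 Mbps.
× 660 s = 50,841 Mb = 6,355 MB = 5.919 GiB.

5.92 GiB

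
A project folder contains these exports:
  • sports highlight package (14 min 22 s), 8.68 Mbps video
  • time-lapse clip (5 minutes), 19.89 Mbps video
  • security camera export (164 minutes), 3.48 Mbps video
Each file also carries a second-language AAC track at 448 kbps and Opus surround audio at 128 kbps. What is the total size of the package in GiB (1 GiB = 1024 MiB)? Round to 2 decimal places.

6.29 GiB

Audio total: 448 + 128 = 576 kbps = 0.576 Mbps.
sports highlight package: 9.256 Mbps × 862 s = 7978.7 Mb
time-lapse clip: 20.466 Mbps × 300 s = 6139.8 Mb
security camera export: 4.056 Mbps × 9840 s = 39911.0 Mb
Total: 54029.5 Mb = 6753.7 MB.
= 6.290 GiB.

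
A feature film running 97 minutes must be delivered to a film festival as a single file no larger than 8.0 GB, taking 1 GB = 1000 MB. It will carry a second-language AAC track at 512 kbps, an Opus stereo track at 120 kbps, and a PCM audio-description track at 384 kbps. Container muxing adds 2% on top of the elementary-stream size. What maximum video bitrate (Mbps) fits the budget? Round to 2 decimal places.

Budget: 8.0 GB = 64000.0 Mb.
Stream payload after overhead: 64000.0 / 1.02 = 62745.1 Mb.
97 min = 5820 s
Total bitrate budget: 62745.1 Mb / 5820 s = 10.781 Mbps.
Audio total: 512 + 120 + 384 = 1016 kbps = 1.016 Mbps.
Video: 10.781 − 1.016 = 9.765 Mbps.

9.76 Mbps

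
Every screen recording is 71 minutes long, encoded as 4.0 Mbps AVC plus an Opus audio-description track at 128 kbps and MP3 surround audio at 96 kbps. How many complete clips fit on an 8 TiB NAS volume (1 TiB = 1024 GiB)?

3910

71 min = 4260 s
Audio total: 128 + 96 = 224 kbps = 0.224 Mbps.
Total bitrate: 4.224 Mbps.
Per item: 4.224 Mbps × 4260 s = 17,994 Mb = 2,249 MB.
Capacity: 8 TiB = 70,368,744 Mb; 3910.63 items → 3910 complete.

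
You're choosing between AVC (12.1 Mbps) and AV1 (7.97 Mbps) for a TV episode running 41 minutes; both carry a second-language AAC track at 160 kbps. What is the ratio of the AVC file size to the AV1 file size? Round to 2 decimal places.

1.51

41 min = 2460 s
Audio: 160 kbps = 0.160 Mbps.
AVC: 12.260 Mbps × 2460 s = 30159.6 Mb = 3.770 GB.
AV1: 8.130 Mbps × 2460 s = 19999.8 Mb = 2.500 GB.
Ratio: 3.770 / 2.500 = 1.508.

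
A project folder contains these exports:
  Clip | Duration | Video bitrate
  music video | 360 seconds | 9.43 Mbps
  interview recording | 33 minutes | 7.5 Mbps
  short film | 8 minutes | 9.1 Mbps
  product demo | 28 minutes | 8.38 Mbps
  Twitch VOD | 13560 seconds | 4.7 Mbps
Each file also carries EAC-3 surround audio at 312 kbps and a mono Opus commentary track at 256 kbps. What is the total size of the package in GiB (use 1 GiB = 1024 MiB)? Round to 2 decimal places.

Audio total: 312 + 256 = 568 kbps = 0.568 Mbps.
music video: 9.998 Mbps × 360 s = 3599.3 Mb
interview recording: 8.068 Mbps × 1980 s = 15974.6 Mb
short film: 9.668 Mbps × 480 s = 4640.6 Mb
product demo: 8.948 Mbps × 1680 s = 15032.6 Mb
Twitch VOD: 5.268 Mbps × 13560 s = 71434.1 Mb
Total: 110681.3 Mb = 13835.2 MB.
= 12.88 GiB.

12.88 GiB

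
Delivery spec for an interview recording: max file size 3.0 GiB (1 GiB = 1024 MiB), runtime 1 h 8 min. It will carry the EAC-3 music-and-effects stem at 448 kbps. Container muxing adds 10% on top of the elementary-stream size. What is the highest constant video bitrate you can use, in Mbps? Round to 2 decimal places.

Budget: 3.0 GiB = 25769.8 Mb.
Stream payload after overhead: 25769.8 / 1.10 = 23427.1 Mb.
1 h 8 min = 68 min = 4080 s
Total bitrate budget: 23427.1 Mb / 4080 s = 5.742 Mbps.
Audio: 448 kbps = 0.448 Mbps.
Video: 5.742 − 0.448 = 5.294 Mbps.

5.29 Mbps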